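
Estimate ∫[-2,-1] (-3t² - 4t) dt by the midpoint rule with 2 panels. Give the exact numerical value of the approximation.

-0.9375

h = (-1 − (-2))/2 = 0.5.
Midpoints m₁,…,m₂ = -1.75, -1.25.
f(m₁)=-2.1875, f(m₂)=0.3125.
h·[f(m₁) + f(m₂)] = 0.5·(-1.875) = -0.9375.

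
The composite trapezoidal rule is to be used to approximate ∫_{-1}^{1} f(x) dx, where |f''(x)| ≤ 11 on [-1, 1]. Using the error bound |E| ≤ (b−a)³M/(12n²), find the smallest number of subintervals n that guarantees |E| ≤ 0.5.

Need 88/(12n²) ≤ 0.5.
n² ≥ 88/(12·0.5) = 14.6667 ⇒ n ≥ 3.8297, so the smallest n is 4.

4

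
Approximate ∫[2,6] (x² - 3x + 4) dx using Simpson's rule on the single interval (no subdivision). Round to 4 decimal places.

37.3333

S = (b−a)/6 · [f(2) + 4f(4) + f(6)] = 0.666667·[2 + 4·8 + 22] = 37.3333.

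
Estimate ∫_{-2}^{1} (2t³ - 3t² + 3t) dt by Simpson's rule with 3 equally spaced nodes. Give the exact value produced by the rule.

h = (1 − (-2))/2 = 1.5.
Nodes t₀,…,t₂ = -2, -0.5, 1.
f(t) = 2t³ - 3t² + 3t: f₀=-34, f₁=-2.5, f₂=2.
(h/3)·[f₀ + 4f₁ + f₂] = 0.5·(-42) = -21.

-21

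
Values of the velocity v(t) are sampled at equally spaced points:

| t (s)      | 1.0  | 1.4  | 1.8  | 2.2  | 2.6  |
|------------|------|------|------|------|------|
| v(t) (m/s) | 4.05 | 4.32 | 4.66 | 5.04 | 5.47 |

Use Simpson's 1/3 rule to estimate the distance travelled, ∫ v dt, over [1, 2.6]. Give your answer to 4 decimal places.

h = 0.4, n = 4.
(h/3)·[y₀ + 4y₁ + 2y₂ + 4y₃ + y₄] = 0.133333·(56.28) = 7.5040.

7.5040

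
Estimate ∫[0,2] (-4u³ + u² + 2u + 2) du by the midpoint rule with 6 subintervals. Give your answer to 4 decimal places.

h = (2 − 0)/6 = 0.333333.
Midpoints m₁,…,m₆ = 0.166667, 0.5, 0.833333, 1.166667, 1.5, 1.833333.
f(m₁)=2.342593, f(m₂)=2.75, f(m₃)=2.046296, f(m₄)=-0.657407, f(m₅)=-6.25, f(m₆)=-15.620370.
h·[f(m₁) + f(m₂) + f(m₃) + f(m₄) + f(m₅) + f(m₆)] = 0.333333·(-15.388889) = -5.1296.

-5.1296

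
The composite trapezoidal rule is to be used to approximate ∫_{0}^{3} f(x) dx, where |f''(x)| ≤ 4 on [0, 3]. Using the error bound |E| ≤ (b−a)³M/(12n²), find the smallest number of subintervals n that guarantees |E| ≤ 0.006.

39

Need 108/(12n²) ≤ 0.006.
n² ≥ 108/(12·0.006) = 1500 ⇒ n ≥ 38.7298, so the smallest n is 39.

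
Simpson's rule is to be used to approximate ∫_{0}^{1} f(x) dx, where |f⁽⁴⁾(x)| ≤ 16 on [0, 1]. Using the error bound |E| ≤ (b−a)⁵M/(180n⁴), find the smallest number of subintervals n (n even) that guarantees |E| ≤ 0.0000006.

Need 16/(180n⁴) ≤ 0.0000006.
n⁴ ≥ 16/(180·0.0000006) = 148148 ⇒ n ≥ 19.6189, so the smallest even n is 20. (n must be even for Simpson's rule.)

20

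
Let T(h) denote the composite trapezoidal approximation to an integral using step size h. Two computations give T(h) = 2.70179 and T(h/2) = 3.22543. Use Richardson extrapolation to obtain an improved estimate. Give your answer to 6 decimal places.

3.399977

R = (4·T(h/2) − T(h)) / 3 = (4·3.22543 − 2.70179)/3 = (10.19993)/3 = 3.399977.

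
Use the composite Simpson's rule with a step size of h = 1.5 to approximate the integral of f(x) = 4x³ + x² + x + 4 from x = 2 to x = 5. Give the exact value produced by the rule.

h = (5 − 2)/2 = 1.5.
Nodes x₀,…,x₂ = 2, 3.5, 5.
f(x) = 4x³ + x² + x + 4: f₀=42, f₁=191.25, f₂=534.
(h/3)·[f₀ + 4f₁ + f₂] = 0.5·(1341) = 670.5.

670.5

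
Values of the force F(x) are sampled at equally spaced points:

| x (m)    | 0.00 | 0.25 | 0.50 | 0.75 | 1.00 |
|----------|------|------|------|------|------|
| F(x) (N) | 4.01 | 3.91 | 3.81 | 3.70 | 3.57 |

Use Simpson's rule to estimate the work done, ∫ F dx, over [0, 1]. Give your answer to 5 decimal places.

h = 0.25, n = 4.
(h/3)·[y₀ + 4y₁ + 2y₂ + 4y₃ + y₄] = 0.083333·(45.64) = 3.80333.

3.80333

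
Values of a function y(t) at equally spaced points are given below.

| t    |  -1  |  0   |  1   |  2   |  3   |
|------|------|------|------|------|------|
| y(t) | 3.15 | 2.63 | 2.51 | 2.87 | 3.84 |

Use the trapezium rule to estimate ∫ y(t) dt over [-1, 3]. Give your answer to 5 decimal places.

11.50500

h = 1, n = 4.
(h/2)·[y₀ + 2y₁ + 2y₂ + 2y₃ + y₄] = 0.5·(23.01) = 11.50500.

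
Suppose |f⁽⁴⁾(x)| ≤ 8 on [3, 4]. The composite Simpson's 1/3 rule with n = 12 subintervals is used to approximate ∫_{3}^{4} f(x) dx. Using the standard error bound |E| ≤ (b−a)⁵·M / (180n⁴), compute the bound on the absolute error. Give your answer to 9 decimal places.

|E| ≤ (1)⁵·8 / (180·12⁴) = 8/3732480 = 0.000002143.

0.000002143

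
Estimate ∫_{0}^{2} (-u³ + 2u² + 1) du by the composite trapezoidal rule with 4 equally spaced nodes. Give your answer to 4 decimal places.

h = (2 − 0)/3 = 0.666667.
Nodes u₀,…,u₃ = 0, 0.666667, 1.333333, 2.
f(u) = -u³ + 2u² + 1: f₀=1, f₁=1.592593, f₂=2.185185, f₃=1.
(h/2)·[f₀ + 2f₁ + 2f₂ + f₃] = 0.333333·(9.555556) = 3.1852.

3.1852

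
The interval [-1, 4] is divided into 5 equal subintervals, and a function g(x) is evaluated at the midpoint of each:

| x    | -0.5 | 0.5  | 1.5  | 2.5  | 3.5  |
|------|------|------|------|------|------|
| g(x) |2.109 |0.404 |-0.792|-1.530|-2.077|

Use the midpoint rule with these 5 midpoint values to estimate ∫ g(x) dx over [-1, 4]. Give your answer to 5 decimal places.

h = 1, n = 5.
h·[y(m₁) + y(m₂) + y(m₃) + y(m₄) + y(m₅)] = 1·(-1.886) = -1.88600.

-1.88600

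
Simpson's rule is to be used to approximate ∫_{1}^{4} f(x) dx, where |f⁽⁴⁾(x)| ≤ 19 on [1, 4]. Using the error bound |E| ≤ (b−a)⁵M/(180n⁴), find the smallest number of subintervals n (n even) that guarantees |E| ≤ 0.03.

6

Need 4617/(180n⁴) ≤ 0.03.
n⁴ ≥ 4617/(180·0.03) = 855 ⇒ n ≥ 5.4074, so the smallest even n is 6. (n must be even for Simpson's rule.)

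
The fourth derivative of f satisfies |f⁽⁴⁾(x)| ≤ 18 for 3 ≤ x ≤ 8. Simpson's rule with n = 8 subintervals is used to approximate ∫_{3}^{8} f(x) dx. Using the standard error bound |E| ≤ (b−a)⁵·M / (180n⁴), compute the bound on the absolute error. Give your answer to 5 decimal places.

|E| ≤ (5)⁵·18 / (180·8⁴) = 56250/737280 = 0.07629.

0.07629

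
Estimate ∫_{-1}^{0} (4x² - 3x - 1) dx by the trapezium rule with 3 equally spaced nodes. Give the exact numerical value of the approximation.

h = (0 − (-1))/2 = 0.5.
Nodes x₀,…,x₂ = -1, -0.5, 0.
f(x) = 4x² - 3x - 1: f₀=6, f₁=1.5, f₂=-1.
(h/2)·[f₀ + 2f₁ + f₂] = 0.25·(8) = 2.

2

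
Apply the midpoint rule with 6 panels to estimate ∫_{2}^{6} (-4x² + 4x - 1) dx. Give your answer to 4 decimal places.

-216.7407

h = (6 − 2)/6 = 0.666667.
Midpoints m₁,…,m₆ = 2.333333, 3, 3.666667, 4.333333, 5, 5.666667.
f(m₁)=-13.444444, f(m₂)=-25, f(m₃)=-40.111111, f(m₄)=-58.777778, f(m₅)=-81, f(m₆)=-106.777778.
h·[f(m₁) + f(m₂) + f(m₃) + f(m₄) + f(m₅) + f(m₆)] = 0.666667·(-325.111111) = -216.7407.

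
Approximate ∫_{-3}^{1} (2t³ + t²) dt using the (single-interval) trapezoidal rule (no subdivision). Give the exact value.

-84

T = (b−a)/2 · [f(-3) + f(1)] = 2·[(-45) + 3] = -84.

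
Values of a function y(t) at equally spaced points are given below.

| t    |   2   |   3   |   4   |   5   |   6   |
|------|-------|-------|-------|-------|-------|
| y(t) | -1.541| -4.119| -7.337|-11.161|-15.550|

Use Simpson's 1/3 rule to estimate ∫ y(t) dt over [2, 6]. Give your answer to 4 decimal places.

-30.9617

h = 1, n = 4.
(h/3)·[y₀ + 4y₁ + 2y₂ + 4y₃ + y₄] = 0.333333·(-92.885) = -30.9617.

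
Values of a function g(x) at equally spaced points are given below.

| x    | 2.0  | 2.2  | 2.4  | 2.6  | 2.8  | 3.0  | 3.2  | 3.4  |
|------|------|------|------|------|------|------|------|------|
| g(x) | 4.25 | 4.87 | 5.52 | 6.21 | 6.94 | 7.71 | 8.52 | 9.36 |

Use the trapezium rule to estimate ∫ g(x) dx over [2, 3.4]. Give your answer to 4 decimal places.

9.3150

h = 0.2, n = 7.
(h/2)·[y₀ + 2y₁ + 2y₂ + 2y₃ + 2y₄ + 2y₅ + 2y₆ + y₇] = 0.1·(93.15) = 9.3150.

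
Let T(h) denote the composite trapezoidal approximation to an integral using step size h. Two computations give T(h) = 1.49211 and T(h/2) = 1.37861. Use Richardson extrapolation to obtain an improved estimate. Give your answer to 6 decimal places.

R = (4·T(h/2) − T(h)) / 3 = (4·1.37861 − 1.49211)/3 = (4.02233)/3 = 1.340777.

1.340777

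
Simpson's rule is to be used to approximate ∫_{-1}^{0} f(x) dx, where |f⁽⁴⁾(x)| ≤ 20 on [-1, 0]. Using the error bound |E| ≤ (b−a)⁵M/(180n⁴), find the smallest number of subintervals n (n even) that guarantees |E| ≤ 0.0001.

Need 20/(180n⁴) ≤ 0.0001.
n⁴ ≥ 20/(180·0.0001) = 1111.11 ⇒ n ≥ 5.7735, so the smallest even n is 6. (n must be even for Simpson's rule.)

6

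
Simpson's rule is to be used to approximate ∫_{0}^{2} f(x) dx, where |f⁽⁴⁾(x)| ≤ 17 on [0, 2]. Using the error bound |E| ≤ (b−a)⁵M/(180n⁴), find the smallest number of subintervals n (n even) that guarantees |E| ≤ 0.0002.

12

Need 544/(180n⁴) ≤ 0.0002.
n⁴ ≥ 544/(180·0.0002) = 15111.1 ⇒ n ≥ 11.0873, so the smallest even n is 12. (n must be even for Simpson's rule.)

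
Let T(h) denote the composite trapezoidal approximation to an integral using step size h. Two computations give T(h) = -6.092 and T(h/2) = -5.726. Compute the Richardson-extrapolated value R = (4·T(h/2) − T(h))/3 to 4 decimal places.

R = (4·T(h/2) − T(h)) / 3 = (4·(-5.726) − (-6.092))/3 = (-16.812)/3 = -5.6040.

-5.6040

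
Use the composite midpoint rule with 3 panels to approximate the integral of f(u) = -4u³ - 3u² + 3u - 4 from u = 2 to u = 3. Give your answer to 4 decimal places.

-80.1944

h = (3 − 2)/3 = 0.333333.
Midpoints m₁,…,m₃ = 2.166667, 2.5, 2.833333.
f(m₁)=-52.268519, f(m₂)=-77.75, f(m₃)=-110.564815.
h·[f(m₁) + f(m₂) + f(m₃)] = 0.333333·(-240.583333) = -80.1944.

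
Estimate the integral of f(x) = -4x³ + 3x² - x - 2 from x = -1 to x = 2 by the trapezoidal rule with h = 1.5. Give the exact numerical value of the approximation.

-16.875

h = (2 − (-1))/2 = 1.5.
Nodes x₀,…,x₂ = -1, 0.5, 2.
f(x) = -4x³ + 3x² - x - 2: f₀=6, f₁=-2.25, f₂=-24.
(h/2)·[f₀ + 2f₁ + f₂] = 0.75·(-22.5) = -16.875.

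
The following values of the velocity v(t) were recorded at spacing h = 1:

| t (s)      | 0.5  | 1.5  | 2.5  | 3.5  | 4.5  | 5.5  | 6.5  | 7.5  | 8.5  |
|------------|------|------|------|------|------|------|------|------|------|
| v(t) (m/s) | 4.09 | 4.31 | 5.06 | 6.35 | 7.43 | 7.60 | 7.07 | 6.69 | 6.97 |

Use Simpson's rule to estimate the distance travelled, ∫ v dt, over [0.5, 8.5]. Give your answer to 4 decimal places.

h = 1, n = 8.
(h/3)·[y₀ + 4y₁ + 2y₂ + 4y₃ + 2y₄ + 4y₅ + 2y₆ + 4y₇ + y₈] = 0.333333·(149.98) = 49.9933.

49.9933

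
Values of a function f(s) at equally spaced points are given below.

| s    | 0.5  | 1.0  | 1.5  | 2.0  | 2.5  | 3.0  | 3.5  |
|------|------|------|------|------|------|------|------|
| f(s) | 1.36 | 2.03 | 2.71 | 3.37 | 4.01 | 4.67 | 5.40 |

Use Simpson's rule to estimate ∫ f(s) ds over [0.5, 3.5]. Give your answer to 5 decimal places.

h = 0.5, n = 6.
(h/3)·[y₀ + 4y₁ + 2y₂ + 4y₃ + 2y₄ + 4y₅ + y₆] = 0.166667·(60.48) = 10.08000.

10.08000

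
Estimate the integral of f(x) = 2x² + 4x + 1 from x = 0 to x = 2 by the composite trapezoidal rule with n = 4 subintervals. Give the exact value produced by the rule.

h = (2 − 0)/4 = 0.5.
Nodes x₀,…,x₄ = 0, 0.5, 1, 1.5, 2.
f(x) = 2x² + 4x + 1: f₀=1, f₁=3.5, f₂=7, f₃=11.5, f₄=17.
(h/2)·[f₀ + 2f₁ + 2f₂ + 2f₃ + f₄] = 0.25·(62) = 15.5.

15.5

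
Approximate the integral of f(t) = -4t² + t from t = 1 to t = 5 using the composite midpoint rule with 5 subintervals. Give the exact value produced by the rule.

h = (5 − 1)/5 = 0.8.
Midpoints m₁,…,m₅ = 1.4, 2.2, 3, 3.8, 4.6.
f(m₁)=-6.44, f(m₂)=-17.16, f(m₃)=-33, f(m₄)=-53.96, f(m₅)=-80.04.
h·[f(m₁) + f(m₂) + f(m₃) + f(m₄) + f(m₅)] = 0.8·(-190.6) = -152.48.

-152.48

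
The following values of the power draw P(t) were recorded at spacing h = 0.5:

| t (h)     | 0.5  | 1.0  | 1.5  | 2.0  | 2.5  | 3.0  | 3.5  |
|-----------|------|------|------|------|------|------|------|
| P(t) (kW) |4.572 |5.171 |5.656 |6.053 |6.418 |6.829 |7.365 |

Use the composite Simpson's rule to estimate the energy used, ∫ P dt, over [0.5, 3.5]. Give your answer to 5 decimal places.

18.04950

h = 0.5, n = 6.
(h/3)·[y₀ + 4y₁ + 2y₂ + 4y₃ + 2y₄ + 4y₅ + y₆] = 0.166667·(108.297) = 18.04950.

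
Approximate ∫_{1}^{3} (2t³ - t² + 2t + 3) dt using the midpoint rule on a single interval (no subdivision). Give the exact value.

M = (b−a)·f(2) = 2·(19) = 38.

38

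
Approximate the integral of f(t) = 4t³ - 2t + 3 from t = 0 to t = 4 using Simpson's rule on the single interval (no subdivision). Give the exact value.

S = (b−a)/6 · [f(0) + 4f(2) + f(4)] = 0.666667·[3 + 4·31 + 251] = 252.

252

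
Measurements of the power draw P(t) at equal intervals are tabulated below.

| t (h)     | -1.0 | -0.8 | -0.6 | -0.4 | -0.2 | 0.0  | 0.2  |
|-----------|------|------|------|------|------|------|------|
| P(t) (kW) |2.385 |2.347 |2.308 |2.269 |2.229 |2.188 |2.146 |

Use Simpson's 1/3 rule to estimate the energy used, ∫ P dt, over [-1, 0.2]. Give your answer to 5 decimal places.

h = 0.2, n = 6.
(h/3)·[y₀ + 4y₁ + 2y₂ + 4y₃ + 2y₄ + 4y₅ + y₆] = 0.066667·(40.821) = 2.72140.

2.72140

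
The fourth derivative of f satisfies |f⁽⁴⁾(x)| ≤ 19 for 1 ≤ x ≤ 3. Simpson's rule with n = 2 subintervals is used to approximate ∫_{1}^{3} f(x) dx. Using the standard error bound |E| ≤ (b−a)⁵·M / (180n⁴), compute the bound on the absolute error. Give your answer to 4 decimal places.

0.2111

|E| ≤ (2)⁵·19 / (180·2⁴) = 608/2880 = 0.2111.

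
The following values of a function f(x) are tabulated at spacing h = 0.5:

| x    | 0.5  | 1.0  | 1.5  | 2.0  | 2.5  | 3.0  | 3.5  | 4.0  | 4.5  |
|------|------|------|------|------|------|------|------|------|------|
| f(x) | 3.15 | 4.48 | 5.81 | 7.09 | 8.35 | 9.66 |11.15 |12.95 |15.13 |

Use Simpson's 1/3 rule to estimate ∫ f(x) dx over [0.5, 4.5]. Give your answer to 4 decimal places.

h = 0.5, n = 8.
(h/3)·[y₀ + 4y₁ + 2y₂ + 4y₃ + 2y₄ + 4y₅ + 2y₆ + 4y₇ + y₈] = 0.166667·(205.62) = 34.2700.

34.2700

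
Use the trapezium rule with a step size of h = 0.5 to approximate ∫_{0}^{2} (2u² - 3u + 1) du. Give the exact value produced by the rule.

h = (2 − 0)/4 = 0.5.
Nodes u₀,…,u₄ = 0, 0.5, 1, 1.5, 2.
f(u) = 2u² - 3u + 1: f₀=1, f₁=0, f₂=0, f₃=1, f₄=3.
(h/2)·[f₀ + 2f₁ + 2f₂ + 2f₃ + f₄] = 0.25·(6) = 1.5.

1.5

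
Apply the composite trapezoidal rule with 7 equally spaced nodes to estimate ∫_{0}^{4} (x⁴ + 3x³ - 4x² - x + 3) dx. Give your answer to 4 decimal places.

h = (4 − 0)/6 = 0.666667.
Nodes x₀,…,x₆ = 0, 0.666667, 1.333333, 2, 2.666667, 3.333333, 4.
f(x) = x⁴ + 3x³ - 4x² - x + 3: f₀=3, f₁=1.641975, f₂=4.827160, f₃=25, f₄=79.345679, f₅=189.790123, f₆=383.
(h/2)·[f₀ + 2f₁ + 2f₂ + 2f₃ + 2f₄ + 2f₅ + f₆] = 0.333333·(987.209877) = 329.0700.

329.0700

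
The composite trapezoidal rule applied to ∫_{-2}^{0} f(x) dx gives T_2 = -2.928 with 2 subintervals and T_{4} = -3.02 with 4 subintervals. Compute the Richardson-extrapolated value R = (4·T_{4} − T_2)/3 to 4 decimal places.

R = (4·T_{4} − T_2) / 3 = (4·(-3.02) − (-2.928))/3 = (-9.152)/3 = -3.0507.

-3.0507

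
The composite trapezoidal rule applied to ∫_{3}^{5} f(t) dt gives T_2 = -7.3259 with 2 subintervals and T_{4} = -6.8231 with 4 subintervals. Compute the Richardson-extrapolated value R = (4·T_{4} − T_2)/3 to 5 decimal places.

-6.65550

R = (4·T_{4} − T_2) / 3 = (4·(-6.8231) − (-7.3259))/3 = (-19.9665)/3 = -6.65550.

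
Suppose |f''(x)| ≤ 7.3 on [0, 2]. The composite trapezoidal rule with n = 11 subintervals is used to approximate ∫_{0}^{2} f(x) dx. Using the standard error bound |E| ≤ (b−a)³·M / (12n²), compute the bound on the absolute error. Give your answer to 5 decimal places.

|E| ≤ (2)³·7.3 / (12·11²) = 58.4/1452 = 0.04022.

0.04022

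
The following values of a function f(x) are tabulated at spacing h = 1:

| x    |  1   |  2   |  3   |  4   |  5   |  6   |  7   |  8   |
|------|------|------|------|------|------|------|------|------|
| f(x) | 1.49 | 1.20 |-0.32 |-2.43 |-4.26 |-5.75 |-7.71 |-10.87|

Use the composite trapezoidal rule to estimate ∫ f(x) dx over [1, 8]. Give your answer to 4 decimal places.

h = 1, n = 7.
(h/2)·[y₀ + 2y₁ + 2y₂ + 2y₃ + 2y₄ + 2y₅ + 2y₆ + y₇] = 0.5·(-47.92) = -23.9600.

-23.9600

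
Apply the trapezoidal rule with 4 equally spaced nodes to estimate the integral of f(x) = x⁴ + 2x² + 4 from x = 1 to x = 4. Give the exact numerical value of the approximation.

h = (4 − 1)/3 = 1.
Nodes x₀,…,x₃ = 1, 2, 3, 4.
f(x) = x⁴ + 2x² + 4: f₀=7, f₁=28, f₂=103, f₃=292.
(h/2)·[f₀ + 2f₁ + 2f₂ + f₃] = 0.5·(561) = 280.5.

280.5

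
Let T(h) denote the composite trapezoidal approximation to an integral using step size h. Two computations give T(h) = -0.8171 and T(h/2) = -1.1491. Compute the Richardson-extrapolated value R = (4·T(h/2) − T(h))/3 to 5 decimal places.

R = (4·T(h/2) − T(h)) / 3 = (4·(-1.1491) − (-0.8171))/3 = (-3.7793)/3 = -1.25977.

-1.25977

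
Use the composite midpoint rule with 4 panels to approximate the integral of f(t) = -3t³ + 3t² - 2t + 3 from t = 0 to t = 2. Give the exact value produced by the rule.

-1.75

h = (2 − 0)/4 = 0.5.
Midpoints m₁,…,m₄ = 0.25, 0.75, 1.25, 1.75.
f(m₁)=2.640625, f(m₂)=1.921875, f(m₃)=-0.671875, f(m₄)=-7.390625.
h·[f(m₁) + f(m₂) + f(m₃) + f(m₄)] = 0.5·(-3.5) = -1.75.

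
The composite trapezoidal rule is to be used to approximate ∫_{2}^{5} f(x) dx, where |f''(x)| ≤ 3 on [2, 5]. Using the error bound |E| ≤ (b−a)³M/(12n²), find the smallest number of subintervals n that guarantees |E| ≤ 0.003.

Need 81/(12n²) ≤ 0.003.
n² ≥ 81/(12·0.003) = 2250 ⇒ n ≥ 47.4342, so the smallest n is 48.

48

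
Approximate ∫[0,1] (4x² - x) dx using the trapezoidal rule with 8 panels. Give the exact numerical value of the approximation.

0.84375

h = (1 − 0)/8 = 0.125.
Nodes x₀,…,x₈ = 0, 0.125, 0.25, 0.375, 0.5, 0.625, 0.75, 0.875, 1.
f(x) = 4x² - x: f₀=0, f₁=-0.0625, f₂=0, f₃=0.1875, f₄=0.5, f₅=0.9375, f₆=1.5, f₇=2.1875, f₈=3.
(h/2)·[f₀ + 2f₁ + 2f₂ + 2f₃ + 2f₄ + 2f₅ + 2f₆ + 2f₇ + f₈] = 0.0625·(13.5) = 0.84375.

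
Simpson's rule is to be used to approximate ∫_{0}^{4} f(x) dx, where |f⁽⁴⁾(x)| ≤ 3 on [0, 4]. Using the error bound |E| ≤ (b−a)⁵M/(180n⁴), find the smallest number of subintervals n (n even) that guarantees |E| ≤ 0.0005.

Need 3072/(180n⁴) ≤ 0.0005.
n⁴ ≥ 3072/(180·0.0005) = 34133.3 ⇒ n ≥ 13.5924, so the smallest even n is 14. (n must be even for Simpson's rule.)

14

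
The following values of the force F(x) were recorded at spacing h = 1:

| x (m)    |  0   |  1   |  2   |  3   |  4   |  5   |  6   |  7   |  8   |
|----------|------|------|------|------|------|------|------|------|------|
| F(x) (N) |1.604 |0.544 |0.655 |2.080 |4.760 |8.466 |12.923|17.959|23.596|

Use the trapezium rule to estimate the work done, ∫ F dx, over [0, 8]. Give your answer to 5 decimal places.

h = 1, n = 8.
(h/2)·[y₀ + 2y₁ + 2y₂ + 2y₃ + 2y₄ + 2y₅ + 2y₆ + 2y₇ + y₈] = 0.5·(119.974) = 59.98700.

59.98700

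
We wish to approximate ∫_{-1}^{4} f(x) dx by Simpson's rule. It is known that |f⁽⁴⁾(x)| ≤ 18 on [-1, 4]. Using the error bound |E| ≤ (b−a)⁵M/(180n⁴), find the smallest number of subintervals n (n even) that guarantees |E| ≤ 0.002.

20

Need 56250/(180n⁴) ≤ 0.002.
n⁴ ≥ 56250/(180·0.002) = 156250 ⇒ n ≥ 19.8818, so the smallest even n is 20. (n must be even for Simpson's rule.)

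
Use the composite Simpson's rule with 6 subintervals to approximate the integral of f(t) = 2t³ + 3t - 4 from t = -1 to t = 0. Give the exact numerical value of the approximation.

h = (0 − (-1))/6 = 0.166667.
Nodes t₀,…,t₆ = -1, -0.833333, -0.666667, -0.5, -0.333333, -0.166667, 0.
f(t) = 2t³ + 3t - 4: f₀=-9, f₁=-7.657407, f₂=-6.592593, f₃=-5.75, f₄=-5.074074, f₅=-4.509259, f₆=-4.
(h/3)·[f₀ + 4f₁ + 2f₂ + 4f₃ + 2f₄ + 4f₅ + f₆] = 0.055556·(-108) = -6.

-6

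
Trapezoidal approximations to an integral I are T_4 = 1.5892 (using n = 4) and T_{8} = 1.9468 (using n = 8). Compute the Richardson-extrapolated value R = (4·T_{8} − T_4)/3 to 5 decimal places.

2.06600

R = (4·T_{8} − T_4) / 3 = (4·1.9468 − 1.5892)/3 = (6.1980)/3 = 2.06600.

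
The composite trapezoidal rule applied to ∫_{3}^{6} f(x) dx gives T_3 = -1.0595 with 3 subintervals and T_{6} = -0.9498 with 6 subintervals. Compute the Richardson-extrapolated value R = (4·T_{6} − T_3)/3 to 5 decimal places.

R = (4·T_{6} − T_3) / 3 = (4·(-0.9498) − (-1.0595))/3 = (-2.7397)/3 = -0.91323.

-0.91323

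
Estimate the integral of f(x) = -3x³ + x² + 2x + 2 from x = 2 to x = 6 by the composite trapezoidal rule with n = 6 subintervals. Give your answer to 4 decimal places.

-861.0370

h = (6 − 2)/6 = 0.666667.
Nodes x₀,…,x₆ = 2, 2.666667, 3.333333, 4, 4.666667, 5.333333, 6.
f(x) = -3x³ + x² + 2x + 2: f₀=-14, f₁=-42.444444, f₂=-91.333333, f₃=-166, f₄=-271.777778, f₅=-414, f₆=-598.
(h/2)·[f₀ + 2f₁ + 2f₂ + 2f₃ + 2f₄ + 2f₅ + f₆] = 0.333333·(-2583.111111) = -861.0370.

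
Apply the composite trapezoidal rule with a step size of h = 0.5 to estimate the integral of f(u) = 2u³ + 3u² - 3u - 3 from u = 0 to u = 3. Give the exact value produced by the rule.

h = (3 − 0)/6 = 0.5.
Nodes u₀,…,u₆ = 0, 0.5, 1, 1.5, 2, 2.5, 3.
f(u) = 2u³ + 3u² - 3u - 3: f₀=-3, f₁=-3.5, f₂=-1, f₃=6, f₄=19, f₅=39.5, f₆=69.
(h/2)·[f₀ + 2f₁ + 2f₂ + 2f₃ + 2f₄ + 2f₅ + f₆] = 0.25·(186) = 46.5.

46.5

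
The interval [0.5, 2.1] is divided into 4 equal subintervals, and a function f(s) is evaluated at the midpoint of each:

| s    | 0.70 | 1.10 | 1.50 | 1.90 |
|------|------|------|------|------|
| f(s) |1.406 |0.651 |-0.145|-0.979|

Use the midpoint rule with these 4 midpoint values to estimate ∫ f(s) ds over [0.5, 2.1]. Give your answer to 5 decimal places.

h = 0.4, n = 4.
h·[y(m₁) + y(m₂) + y(m₃) + y(m₄)] = 0.4·(0.933) = 0.37320.

0.37320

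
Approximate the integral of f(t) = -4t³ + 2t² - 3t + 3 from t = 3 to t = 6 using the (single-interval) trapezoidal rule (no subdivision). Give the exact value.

T = (b−a)/2 · [f(3) + f(6)] = 1.5·[(-96) + (-807)] = -1354.5.

-1354.5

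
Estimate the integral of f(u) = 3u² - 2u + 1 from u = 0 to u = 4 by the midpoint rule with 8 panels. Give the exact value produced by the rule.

51.75

h = (4 − 0)/8 = 0.5.
Midpoints m₁,…,m₈ = 0.25, 0.75, 1.25, 1.75, 2.25, 2.75, 3.25, 3.75.
f(m₁)=0.6875, f(m₂)=1.1875, f(m₃)=3.1875, f(m₄)=6.6875, f(m₅)=11.6875, f(m₆)=18.1875, f(m₇)=26.1875, f(m₈)=35.6875.
h·[f(m₁) + f(m₂) + f(m₃) + f(m₄) + f(m₅) + f(m₆) + f(m₇) + f(m₈)] = 0.5·(103.5) = 51.75.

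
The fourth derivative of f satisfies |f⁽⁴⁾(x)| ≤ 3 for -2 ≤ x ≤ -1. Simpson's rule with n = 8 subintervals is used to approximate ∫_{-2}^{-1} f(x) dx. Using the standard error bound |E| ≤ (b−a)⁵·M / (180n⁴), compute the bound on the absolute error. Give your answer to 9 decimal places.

|E| ≤ (1)⁵·3 / (180·8⁴) = 3/737280 = 0.000004069.

0.000004069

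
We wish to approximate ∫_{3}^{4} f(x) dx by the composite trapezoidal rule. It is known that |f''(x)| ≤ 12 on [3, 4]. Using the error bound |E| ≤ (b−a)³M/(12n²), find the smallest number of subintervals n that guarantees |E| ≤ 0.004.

Need 12/(12n²) ≤ 0.004.
n² ≥ 12/(12·0.004) = 250 ⇒ n ≥ 15.8114, so the smallest n is 16.

16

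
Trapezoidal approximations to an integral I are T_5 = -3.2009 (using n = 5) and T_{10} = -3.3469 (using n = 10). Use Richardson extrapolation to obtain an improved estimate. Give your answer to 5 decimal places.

-3.39557

R = (4·T_{10} − T_5) / 3 = (4·(-3.3469) − (-3.2009))/3 = (-10.1867)/3 = -3.39557.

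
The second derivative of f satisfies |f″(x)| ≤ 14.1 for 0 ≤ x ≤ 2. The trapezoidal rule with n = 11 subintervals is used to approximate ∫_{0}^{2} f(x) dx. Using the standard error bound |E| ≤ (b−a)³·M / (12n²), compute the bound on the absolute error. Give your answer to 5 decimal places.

|E| ≤ (2)³·14.1 / (12·11²) = 112.8/1452 = 0.07769.

0.07769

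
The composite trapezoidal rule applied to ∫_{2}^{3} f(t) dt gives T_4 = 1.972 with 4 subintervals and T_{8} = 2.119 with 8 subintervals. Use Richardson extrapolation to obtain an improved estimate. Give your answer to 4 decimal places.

R = (4·T_{8} − T_4) / 3 = (4·2.119 − 1.972)/3 = (6.504)/3 = 2.1680.

2.1680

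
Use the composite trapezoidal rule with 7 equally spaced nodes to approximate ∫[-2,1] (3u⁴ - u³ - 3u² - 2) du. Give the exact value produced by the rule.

10.59375

h = (1 − (-2))/6 = 0.5.
Nodes u₀,…,u₆ = -2, -1.5, -1, -0.5, 0, 0.5, 1.
f(u) = 3u⁴ - u³ - 3u² - 2: f₀=42, f₁=9.8125, f₂=-1, f₃=-2.4375, f₄=-2, f₅=-2.6875, f₆=-3.
(h/2)·[f₀ + 2f₁ + 2f₂ + 2f₃ + 2f₄ + 2f₅ + f₆] = 0.25·(42.375) = 10.59375.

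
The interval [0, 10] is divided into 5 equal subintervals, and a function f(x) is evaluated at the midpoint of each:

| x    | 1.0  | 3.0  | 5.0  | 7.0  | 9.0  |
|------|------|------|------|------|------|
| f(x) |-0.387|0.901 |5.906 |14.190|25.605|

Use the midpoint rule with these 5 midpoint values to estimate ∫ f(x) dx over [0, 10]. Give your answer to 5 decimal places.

92.43000

h = 2, n = 5.
h·[y(m₁) + y(m₂) + y(m₃) + y(m₄) + y(m₅)] = 2·(46.215) = 92.43000.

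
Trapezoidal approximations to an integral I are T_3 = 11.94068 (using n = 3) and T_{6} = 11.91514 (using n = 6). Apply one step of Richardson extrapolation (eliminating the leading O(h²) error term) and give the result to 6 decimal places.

R = (4·T_{6} − T_3) / 3 = (4·11.91514 − 11.94068)/3 = (35.71988)/3 = 11.906627.

11.906627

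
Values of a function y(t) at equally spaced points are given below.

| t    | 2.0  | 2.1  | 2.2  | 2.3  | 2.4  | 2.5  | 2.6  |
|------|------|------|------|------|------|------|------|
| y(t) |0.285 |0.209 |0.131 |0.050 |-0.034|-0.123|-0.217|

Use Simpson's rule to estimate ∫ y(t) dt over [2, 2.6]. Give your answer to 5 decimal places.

0.02687

h = 0.1, n = 6.
(h/3)·[y₀ + 4y₁ + 2y₂ + 4y₃ + 2y₄ + 4y₅ + y₆] = 0.033333·(0.806) = 0.02687.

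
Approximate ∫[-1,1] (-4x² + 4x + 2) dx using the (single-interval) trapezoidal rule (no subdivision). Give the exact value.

T = (b−a)/2 · [f(-1) + f(1)] = 1·[(-6) + 2] = -4.

-4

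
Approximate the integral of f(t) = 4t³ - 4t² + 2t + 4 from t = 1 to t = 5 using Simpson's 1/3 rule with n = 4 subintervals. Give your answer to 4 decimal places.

h = (5 − 1)/4 = 1.
Nodes t₀,…,t₄ = 1, 2, 3, 4, 5.
f(t) = 4t³ - 4t² + 2t + 4: f₀=6, f₁=24, f₂=82, f₃=204, f₄=414.
(h/3)·[f₀ + 4f₁ + 2f₂ + 4f₃ + f₄] = 0.333333·(1496) = 498.6667.

498.6667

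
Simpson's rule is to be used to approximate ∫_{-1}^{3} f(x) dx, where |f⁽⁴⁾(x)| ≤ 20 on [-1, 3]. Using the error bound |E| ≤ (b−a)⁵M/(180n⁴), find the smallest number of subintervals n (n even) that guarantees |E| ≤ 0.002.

16

Need 20480/(180n⁴) ≤ 0.002.
n⁴ ≥ 20480/(180·0.002) = 56888.9 ⇒ n ≥ 15.4439, so the smallest even n is 16. (n must be even for Simpson's rule.)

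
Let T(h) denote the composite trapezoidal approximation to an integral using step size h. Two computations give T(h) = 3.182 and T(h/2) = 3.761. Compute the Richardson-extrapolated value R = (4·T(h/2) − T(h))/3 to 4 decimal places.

R = (4·T(h/2) − T(h)) / 3 = (4·3.761 − 3.182)/3 = (11.862)/3 = 3.9540.

3.9540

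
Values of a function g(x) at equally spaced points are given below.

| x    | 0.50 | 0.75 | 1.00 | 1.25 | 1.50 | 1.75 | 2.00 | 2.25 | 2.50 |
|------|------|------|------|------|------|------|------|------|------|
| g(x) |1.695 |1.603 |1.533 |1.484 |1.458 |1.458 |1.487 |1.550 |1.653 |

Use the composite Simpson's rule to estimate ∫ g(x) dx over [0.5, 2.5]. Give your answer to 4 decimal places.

h = 0.25, n = 8.
(h/3)·[y₀ + 4y₁ + 2y₂ + 4y₃ + 2y₄ + 4y₅ + 2y₆ + 4y₇ + y₈] = 0.083333·(36.684) = 3.0570.

3.0570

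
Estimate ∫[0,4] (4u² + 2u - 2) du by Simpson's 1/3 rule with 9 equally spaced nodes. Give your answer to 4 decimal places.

93.3333

h = (4 − 0)/8 = 0.5.
Nodes u₀,…,u₈ = 0, 0.5, 1, 1.5, 2, 2.5, 3, 3.5, 4.
f(u) = 4u² + 2u - 2: f₀=-2, f₁=0, f₂=4, f₃=10, f₄=18, f₅=28, f₆=40, f₇=54, f₈=70.
(h/3)·[f₀ + 4f₁ + 2f₂ + 4f₃ + 2f₄ + 4f₅ + 2f₆ + 4f₇ + f₈] = 0.166667·(560) = 93.3333.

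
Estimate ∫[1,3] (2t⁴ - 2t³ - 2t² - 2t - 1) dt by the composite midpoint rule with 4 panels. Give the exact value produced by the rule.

h = (3 − 1)/4 = 0.5.
Midpoints m₁,…,m₄ = 1.25, 1.75, 2.25, 2.75.
f(m₁)=-5.6484375, f(m₂)=-2.5859375, f(m₃)=12.8515625, f(m₄)=51.1640625.
h·[f(m₁) + f(m₂) + f(m₃) + f(m₄)] = 0.5·(55.78125) = 27.890625.

27.890625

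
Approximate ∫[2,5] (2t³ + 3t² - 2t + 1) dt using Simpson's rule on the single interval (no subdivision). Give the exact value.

403.5

S = (b−a)/6 · [f(2) + 4f(3.5) + f(5)] = 0.5·[25 + 4·116.5 + 316] = 403.5.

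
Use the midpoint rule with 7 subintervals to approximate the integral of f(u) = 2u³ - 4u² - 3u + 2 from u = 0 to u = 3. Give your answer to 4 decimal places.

h = (3 − 0)/7 = 0.428571.
Midpoints m₁,…,m₇ = 0.214286, 0.642857, 1.071429, 1.5, 1.928571, 2.357143, 2.785714.
f(m₁)=1.193149, f(m₂)=-1.050292, f(m₃)=-3.346210, f(m₄)=-4.75, f(m₅)=-4.317055, f(m₆)=-1.102770, f(m₇)=5.837464.
h·[f(m₁) + f(m₂) + f(m₃) + f(m₄) + f(m₅) + f(m₆) + f(m₇)] = 0.428571·(-7.535714) = -3.2296.

-3.2296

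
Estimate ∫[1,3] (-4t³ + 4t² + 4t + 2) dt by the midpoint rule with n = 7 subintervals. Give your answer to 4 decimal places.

h = (3 − 1)/7 = 0.285714.
Midpoints m₁,…,m₇ = 1.142857, 1.428571, 1.714286, 2, 2.285714, 2.571429, 2.857143.
f(m₁)=5.825073, f(m₂)=4.215743, f(m₃)=0.460641, f(m₄)=-6, f(m₅)=-15.725948, f(m₆)=-29.276968, f(m₇)=-47.212828.
h·[f(m₁) + f(m₂) + f(m₃) + f(m₄) + f(m₅) + f(m₆) + f(m₇)] = 0.285714·(-87.714286) = -25.0612.

-25.0612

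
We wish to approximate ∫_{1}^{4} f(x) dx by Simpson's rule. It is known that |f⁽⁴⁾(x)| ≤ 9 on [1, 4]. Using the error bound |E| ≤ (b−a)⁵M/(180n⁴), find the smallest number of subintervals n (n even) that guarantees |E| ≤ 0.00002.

28

Need 2187/(180n⁴) ≤ 0.00002.
n⁴ ≥ 2187/(180·0.00002) = 607500 ⇒ n ≥ 27.9181, so the smallest even n is 28. (n must be even for Simpson's rule.)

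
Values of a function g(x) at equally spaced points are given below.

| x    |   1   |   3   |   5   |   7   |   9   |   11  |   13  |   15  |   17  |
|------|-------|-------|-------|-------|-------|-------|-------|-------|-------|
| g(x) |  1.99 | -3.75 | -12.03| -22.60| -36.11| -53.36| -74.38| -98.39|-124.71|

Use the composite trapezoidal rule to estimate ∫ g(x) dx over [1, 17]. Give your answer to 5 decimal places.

h = 2, n = 8.
(h/2)·[y₀ + 2y₁ + 2y₂ + 2y₃ + 2y₄ + 2y₅ + 2y₆ + 2y₇ + y₈] = 1·(-723.96) = -723.96000.

-723.96000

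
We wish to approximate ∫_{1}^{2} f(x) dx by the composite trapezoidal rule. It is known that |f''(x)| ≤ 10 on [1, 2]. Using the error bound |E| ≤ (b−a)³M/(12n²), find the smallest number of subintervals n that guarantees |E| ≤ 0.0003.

Need 10/(12n²) ≤ 0.0003.
n² ≥ 10/(12·0.0003) = 2777.78 ⇒ n ≥ 52.7046, so the smallest n is 53.

53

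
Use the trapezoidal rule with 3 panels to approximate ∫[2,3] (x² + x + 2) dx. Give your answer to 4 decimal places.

10.8519

h = (3 − 2)/3 = 0.333333.
Nodes x₀,…,x₃ = 2, 2.333333, 2.666667, 3.
f(x) = x² + x + 2: f₀=8, f₁=9.777778, f₂=11.777778, f₃=14.
(h/2)·[f₀ + 2f₁ + 2f₂ + f₃] = 0.166667·(65.111111) = 10.8519.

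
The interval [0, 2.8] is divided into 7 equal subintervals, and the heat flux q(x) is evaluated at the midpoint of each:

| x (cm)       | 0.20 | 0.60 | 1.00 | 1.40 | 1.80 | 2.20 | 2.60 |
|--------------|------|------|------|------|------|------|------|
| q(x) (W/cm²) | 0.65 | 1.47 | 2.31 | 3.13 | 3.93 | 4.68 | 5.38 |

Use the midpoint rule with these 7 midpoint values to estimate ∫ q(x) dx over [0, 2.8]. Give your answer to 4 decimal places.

h = 0.4, n = 7.
h·[y(m₁) + y(m₂) + y(m₃) + y(m₄) + y(m₅) + y(m₆) + y(m₇)] = 0.4·(21.55) = 8.6200.

8.6200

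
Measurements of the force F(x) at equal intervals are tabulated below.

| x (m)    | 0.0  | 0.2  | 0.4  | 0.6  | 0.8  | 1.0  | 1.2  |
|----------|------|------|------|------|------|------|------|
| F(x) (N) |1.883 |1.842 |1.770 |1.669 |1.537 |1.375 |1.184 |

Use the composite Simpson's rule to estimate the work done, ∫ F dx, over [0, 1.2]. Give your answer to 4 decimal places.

1.9483

h = 0.2, n = 6.
(h/3)·[y₀ + 4y₁ + 2y₂ + 4y₃ + 2y₄ + 4y₅ + y₆] = 0.066667·(29.225) = 1.9483.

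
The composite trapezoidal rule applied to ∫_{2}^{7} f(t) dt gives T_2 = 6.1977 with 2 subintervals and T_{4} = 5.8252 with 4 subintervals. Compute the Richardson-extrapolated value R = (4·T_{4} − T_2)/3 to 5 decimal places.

R = (4·T_{4} − T_2) / 3 = (4·5.8252 − 6.1977)/3 = (17.1031)/3 = 5.70103.

5.70103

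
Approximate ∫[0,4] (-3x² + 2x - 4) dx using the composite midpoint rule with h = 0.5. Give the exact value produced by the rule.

-63.75

h = (4 − 0)/8 = 0.5.
Midpoints m₁,…,m₈ = 0.25, 0.75, 1.25, 1.75, 2.25, 2.75, 3.25, 3.75.
f(m₁)=-3.6875, f(m₂)=-4.1875, f(m₃)=-6.1875, f(m₄)=-9.6875, f(m₅)=-14.6875, f(m₆)=-21.1875, f(m₇)=-29.1875, f(m₈)=-38.6875.
h·[f(m₁) + f(m₂) + f(m₃) + f(m₄) + f(m₅) + f(m₆) + f(m₇) + f(m₈)] = 0.5·(-127.5) = -63.75.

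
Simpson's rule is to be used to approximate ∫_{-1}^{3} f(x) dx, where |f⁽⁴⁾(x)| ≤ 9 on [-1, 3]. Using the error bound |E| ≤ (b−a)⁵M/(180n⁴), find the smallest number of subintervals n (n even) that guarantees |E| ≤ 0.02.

8

Need 9216/(180n⁴) ≤ 0.02.
n⁴ ≥ 9216/(180·0.02) = 2560 ⇒ n ≥ 7.1131, so the smallest even n is 8. (n must be even for Simpson's rule.)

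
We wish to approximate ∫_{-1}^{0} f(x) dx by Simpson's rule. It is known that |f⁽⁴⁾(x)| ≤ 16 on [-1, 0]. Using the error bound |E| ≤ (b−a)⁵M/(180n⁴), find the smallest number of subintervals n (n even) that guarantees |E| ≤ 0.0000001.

Need 16/(180n⁴) ≤ 0.0000001.
n⁴ ≥ 16/(180·0.0000001) = 888889 ⇒ n ≥ 30.7052, so the smallest even n is 32. (n must be even for Simpson's rule.)

32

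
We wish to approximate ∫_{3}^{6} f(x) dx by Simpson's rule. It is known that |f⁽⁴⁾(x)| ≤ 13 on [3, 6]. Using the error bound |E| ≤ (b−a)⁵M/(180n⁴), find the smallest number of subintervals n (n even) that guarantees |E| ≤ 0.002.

Need 3159/(180n⁴) ≤ 0.002.
n⁴ ≥ 3159/(180·0.002) = 8775 ⇒ n ≥ 9.6786, so the smallest even n is 10. (n must be even for Simpson's rule.)

10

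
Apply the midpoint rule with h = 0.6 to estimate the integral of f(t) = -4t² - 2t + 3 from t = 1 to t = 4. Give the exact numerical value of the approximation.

h = (4 − 1)/5 = 0.6.
Midpoints m₁,…,m₅ = 1.3, 1.9, 2.5, 3.1, 3.7.
f(m₁)=-6.36, f(m₂)=-15.24, f(m₃)=-27, f(m₄)=-41.64, f(m₅)=-59.16.
h·[f(m₁) + f(m₂) + f(m₃) + f(m₄) + f(m₅)] = 0.6·(-149.4) = -89.64.

-89.64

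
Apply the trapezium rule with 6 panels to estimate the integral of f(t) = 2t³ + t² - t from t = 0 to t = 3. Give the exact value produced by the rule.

h = (3 − 0)/6 = 0.5.
Nodes t₀,…,t₆ = 0, 0.5, 1, 1.5, 2, 2.5, 3.
f(t) = 2t³ + t² - t: f₀=0, f₁=0, f₂=2, f₃=7.5, f₄=18, f₅=35, f₆=60.
(h/2)·[f₀ + 2f₁ + 2f₂ + 2f₃ + 2f₄ + 2f₅ + f₆] = 0.25·(185) = 46.25.

46.25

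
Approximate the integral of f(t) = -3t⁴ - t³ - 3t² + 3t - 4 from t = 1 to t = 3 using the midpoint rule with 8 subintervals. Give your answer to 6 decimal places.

-186.294434

h = (3 − 1)/8 = 0.25.
Midpoints m₁,…,m₈ = 1.125, 1.375, 1.625, 1.875, 2.125, 2.375, 2.625, 2.875.
f(m₁)=-10.651123046875, f(m₂)=-18.869873046875, f(m₃)=-32.256591796875, f(m₄)=-52.592529296875, f(m₅)=-81.940185546875, f(m₆)=-122.643310546875, f(m₇)=-177.326904296875, f(m₈)=-248.897216796875.
h·[f(m₁) + f(m₂) + f(m₃) + f(m₄) + f(m₅) + f(m₆) + f(m₇) + f(m₈)] = 0.25·(-745.177734375) = -186.294434.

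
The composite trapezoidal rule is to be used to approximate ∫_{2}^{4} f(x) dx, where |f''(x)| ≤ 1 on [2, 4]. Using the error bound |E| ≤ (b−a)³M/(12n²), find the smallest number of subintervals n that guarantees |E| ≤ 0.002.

Need 8/(12n²) ≤ 0.002.
n² ≥ 8/(12·0.002) = 333.333 ⇒ n ≥ 18.2574, so the smallest n is 19.

19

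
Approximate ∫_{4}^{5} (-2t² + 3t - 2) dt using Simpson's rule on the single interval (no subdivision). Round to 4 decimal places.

-29.1667

S = (b−a)/6 · [f(4) + 4f(4.5) + f(5)] = 0.166667·[(-22) + 4·(-29) + (-37)] = -29.1667.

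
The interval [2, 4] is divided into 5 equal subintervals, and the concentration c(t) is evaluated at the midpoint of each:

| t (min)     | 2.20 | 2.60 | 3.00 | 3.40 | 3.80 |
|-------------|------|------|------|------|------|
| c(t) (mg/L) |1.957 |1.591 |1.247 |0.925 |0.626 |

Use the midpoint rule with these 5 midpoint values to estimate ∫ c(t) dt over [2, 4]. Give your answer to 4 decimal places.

2.5384

h = 0.4, n = 5.
h·[y(m₁) + y(m₂) + y(m₃) + y(m₄) + y(m₅)] = 0.4·(6.346) = 2.5384.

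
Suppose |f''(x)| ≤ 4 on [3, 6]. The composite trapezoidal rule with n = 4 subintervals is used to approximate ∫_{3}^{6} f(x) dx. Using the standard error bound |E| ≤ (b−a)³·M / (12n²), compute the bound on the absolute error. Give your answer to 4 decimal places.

|E| ≤ (3)³·4 / (12·4²) = 108/192 = 0.5625.

0.5625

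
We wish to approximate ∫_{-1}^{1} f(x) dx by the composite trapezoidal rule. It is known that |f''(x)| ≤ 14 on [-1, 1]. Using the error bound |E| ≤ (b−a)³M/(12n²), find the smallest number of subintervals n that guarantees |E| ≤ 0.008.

Need 112/(12n²) ≤ 0.008.
n² ≥ 112/(12·0.008) = 1166.67 ⇒ n ≥ 34.1565, so the smallest n is 35.

35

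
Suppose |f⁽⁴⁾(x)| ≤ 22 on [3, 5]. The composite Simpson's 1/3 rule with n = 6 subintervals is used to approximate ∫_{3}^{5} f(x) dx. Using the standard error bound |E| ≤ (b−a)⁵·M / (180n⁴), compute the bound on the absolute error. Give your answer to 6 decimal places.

|E| ≤ (2)⁵·22 / (180·6⁴) = 704/233280 = 0.003018.

0.003018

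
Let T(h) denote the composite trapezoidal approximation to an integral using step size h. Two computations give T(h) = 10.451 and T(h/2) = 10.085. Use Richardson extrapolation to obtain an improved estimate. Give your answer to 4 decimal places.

R = (4·T(h/2) − T(h)) / 3 = (4·10.085 − 10.451)/3 = (29.889)/3 = 9.9630.

9.9630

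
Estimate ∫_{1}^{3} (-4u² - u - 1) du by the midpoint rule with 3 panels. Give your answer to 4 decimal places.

-40.3704

h = (3 − 1)/3 = 0.666667.
Midpoints m₁,…,m₃ = 1.333333, 2, 2.666667.
f(m₁)=-9.444444, f(m₂)=-19, f(m₃)=-32.111111.
h·[f(m₁) + f(m₂) + f(m₃)] = 0.666667·(-60.555556) = -40.3704.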